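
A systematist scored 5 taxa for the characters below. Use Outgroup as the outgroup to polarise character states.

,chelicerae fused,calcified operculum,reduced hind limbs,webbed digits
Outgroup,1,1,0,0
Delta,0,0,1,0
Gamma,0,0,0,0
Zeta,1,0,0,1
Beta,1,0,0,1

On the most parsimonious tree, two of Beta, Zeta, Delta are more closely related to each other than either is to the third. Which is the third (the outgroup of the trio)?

Character polarity is set by the outgroup: the derived state is whichever differs from the outgroup's state, so for chelicerae fused, calcified operculum the derived state is '0', and for the remaining characters it is '1'.
chelicerae fused: derived state '0' in Delta and Gamma only — synapomorphy for {Delta, Gamma}.
All ingroup taxa share the derived state '0' for calcified operculum; it defines the ingroup but does not resolve relationships within it.
reduced hind limbs (derived state '1') is unique to Delta (autapomorphy; uninformative for grouping).
Only Beta and Zeta show the derived state '1' for webbed digits, supporting them as a clade.
Most parsimonious ingroup topology: ((Delta,Gamma),(Zeta,Beta)).
Beta and Zeta share a more recent common ancestor with each other than either does with Delta, so Delta is the least closely related of the three.

Delta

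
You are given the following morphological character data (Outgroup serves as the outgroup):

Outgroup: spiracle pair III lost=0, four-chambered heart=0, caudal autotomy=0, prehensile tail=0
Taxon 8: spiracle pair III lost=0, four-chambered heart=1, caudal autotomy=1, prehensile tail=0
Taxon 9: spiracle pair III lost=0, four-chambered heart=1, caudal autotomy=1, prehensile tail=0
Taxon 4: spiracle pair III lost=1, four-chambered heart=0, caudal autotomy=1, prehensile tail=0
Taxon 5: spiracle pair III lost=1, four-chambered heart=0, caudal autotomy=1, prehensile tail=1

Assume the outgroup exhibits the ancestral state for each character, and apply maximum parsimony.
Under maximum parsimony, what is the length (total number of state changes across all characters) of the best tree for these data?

4

The outgroup has state '0' for every character, so '1' is the derived state throughout.
spiracle pair III lost (derived state '1') is shared by Taxon 4 and Taxon 5 — a synapomorphy uniting that clade.
four-chambered heart (derived state '1') is shared by Taxon 8 and Taxon 9 — a synapomorphy uniting that clade.
All ingroup taxa share the derived state '1' for caudal autotomy; it defines the ingroup but does not resolve relationships within it.
prehensile tail: derived state '1' in Taxon 5 only — an autapomorphy, so it tells us nothing about relationships among taxa.
Most parsimonious ingroup topology: ((Taxon 8,Taxon 9),(Taxon 4,Taxon 5)).
Changes per character on this tree: spiracle pair III lost: 1; four-chambered heart: 1; caudal autotomy: 1; prehensile tail: 1.
Total = 4.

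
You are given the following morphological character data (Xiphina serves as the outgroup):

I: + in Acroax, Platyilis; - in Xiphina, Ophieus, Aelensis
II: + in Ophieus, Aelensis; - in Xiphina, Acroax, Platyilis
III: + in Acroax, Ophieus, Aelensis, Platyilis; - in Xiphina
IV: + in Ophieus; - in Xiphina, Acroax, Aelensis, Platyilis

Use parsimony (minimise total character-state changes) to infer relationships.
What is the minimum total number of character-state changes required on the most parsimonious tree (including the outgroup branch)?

The outgroup has state '-' for every character, so '+' is the derived state throughout.
Only Acroax and Platyilis show the derived state '+' for I, supporting them as a clade.
II (derived state '+') is shared by Aelensis and Ophieus — a synapomorphy uniting that clade.
III (derived state '+') is shared by all ingroup taxa — unites the whole ingroup.
IV: derived state '+' in Ophieus only — an autapomorphy, so it tells us nothing about relationships among taxa.
Most parsimonious ingroup topology: ((Acroax,Platyilis),(Ophieus,Aelensis)).
Changes per character on this tree: I: 1; II: 1; III: 1; IV: 1.
Total = 4.

4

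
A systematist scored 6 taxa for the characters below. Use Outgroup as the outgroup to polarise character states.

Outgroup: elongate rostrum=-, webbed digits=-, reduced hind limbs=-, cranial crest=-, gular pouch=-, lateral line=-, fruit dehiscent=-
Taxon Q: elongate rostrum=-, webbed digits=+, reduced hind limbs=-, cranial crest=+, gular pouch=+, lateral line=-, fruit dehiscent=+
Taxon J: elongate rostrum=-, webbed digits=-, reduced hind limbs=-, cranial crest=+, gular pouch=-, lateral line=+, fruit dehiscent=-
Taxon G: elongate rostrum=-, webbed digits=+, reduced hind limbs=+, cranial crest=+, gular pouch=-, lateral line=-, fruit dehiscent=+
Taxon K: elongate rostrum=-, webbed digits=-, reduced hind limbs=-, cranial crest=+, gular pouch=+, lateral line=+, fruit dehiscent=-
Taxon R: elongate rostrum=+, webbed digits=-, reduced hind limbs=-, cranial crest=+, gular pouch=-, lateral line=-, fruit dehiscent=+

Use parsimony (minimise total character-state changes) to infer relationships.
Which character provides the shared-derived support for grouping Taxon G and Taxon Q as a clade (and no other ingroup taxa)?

webbed digits

The outgroup has state '-' for every character, so '+' is the derived state throughout.
elongate rostrum: derived state '+' in Taxon R only — an autapomorphy, so it tells us nothing about relationships among taxa.
webbed digits: derived state '+' in Taxon G and Taxon Q only — synapomorphy for {Taxon G, Taxon Q}.
reduced hind limbs: derived state '+' in Taxon G only — an autapomorphy, so it tells us nothing about relationships among taxa.
cranial crest (derived state '+') is shared by all ingroup taxa — unites the whole ingroup.
gular pouch (state '+') occurs in Taxon K and Taxon Q but conflicts with the nesting implied by the other characters — most parsimoniously interpreted as homoplasy.
Only Taxon J and Taxon K show the derived state '+' for lateral line, supporting them as a clade.
fruit dehiscent (derived state '+') is shared by Taxon G, Taxon Q, and Taxon R — a synapomorphy uniting that clade.
Most parsimonious ingroup topology: (((Taxon Q,Taxon G),Taxon R),(Taxon J,Taxon K)).
The clade {Taxon G, Taxon Q} is supported by webbed digits: its derived state '+' occurs in exactly those taxa and in no other taxon (including the outgroup).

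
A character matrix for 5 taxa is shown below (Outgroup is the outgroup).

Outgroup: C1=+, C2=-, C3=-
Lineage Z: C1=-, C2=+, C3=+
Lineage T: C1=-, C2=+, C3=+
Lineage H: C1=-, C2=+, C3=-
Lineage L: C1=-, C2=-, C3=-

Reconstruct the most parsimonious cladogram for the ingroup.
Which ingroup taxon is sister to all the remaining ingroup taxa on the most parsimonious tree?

Lineage L

Character polarity is set by the outgroup: the derived state is whichever differs from the outgroup's state, so for C1 the derived state is '-', and for the remaining characters it is '+'.
C1 (derived state '-') is shared by all ingroup taxa — unites the whole ingroup.
Only Lineage H, Lineage T, and Lineage Z show the derived state '+' for C2, supporting them as a clade.
Only Lineage T and Lineage Z show the derived state '+' for C3, supporting them as a clade.
Most parsimonious ingroup topology: (((Lineage Z,Lineage T),Lineage H),Lineage L).
Lineage L is sister to the clade containing all other ingroup taxa, so it is the earliest-diverging (most basal) ingroup lineage.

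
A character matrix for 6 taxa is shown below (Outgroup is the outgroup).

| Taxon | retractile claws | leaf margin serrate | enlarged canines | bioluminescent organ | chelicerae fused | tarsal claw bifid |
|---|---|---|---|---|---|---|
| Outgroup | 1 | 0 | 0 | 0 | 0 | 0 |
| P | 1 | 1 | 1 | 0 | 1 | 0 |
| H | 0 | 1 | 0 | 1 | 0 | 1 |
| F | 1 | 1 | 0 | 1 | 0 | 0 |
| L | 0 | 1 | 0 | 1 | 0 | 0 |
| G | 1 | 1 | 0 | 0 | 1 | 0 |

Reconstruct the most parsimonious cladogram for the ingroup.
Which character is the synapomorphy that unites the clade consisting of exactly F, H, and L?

bioluminescent organ

Character polarity is set by the outgroup: the derived state is whichever differs from the outgroup's state, so for retractile claws the derived state is '0', and for the remaining characters it is '1'.
retractile claws: derived state '0' in H and L only — synapomorphy for {H, L}.
All ingroup taxa share the derived state '1' for leaf margin serrate; it defines the ingroup but does not resolve relationships within it.
enlarged canines: derived state '1' in P only — an autapomorphy, so it tells us nothing about relationships among taxa.
bioluminescent organ: derived state '1' in F, H, and L only — synapomorphy for {F, H, L}.
chelicerae fused (derived state '1') is shared by G and P — a synapomorphy uniting that clade.
tarsal claw bifid (derived state '1') is unique to H (autapomorphy; uninformative for grouping).
Most parsimonious ingroup topology: ((P,G),((H,L),F)).
The clade {F, H, L} is supported by bioluminescent organ: its derived state '1' occurs in exactly those taxa and in no other taxon (including the outgroup).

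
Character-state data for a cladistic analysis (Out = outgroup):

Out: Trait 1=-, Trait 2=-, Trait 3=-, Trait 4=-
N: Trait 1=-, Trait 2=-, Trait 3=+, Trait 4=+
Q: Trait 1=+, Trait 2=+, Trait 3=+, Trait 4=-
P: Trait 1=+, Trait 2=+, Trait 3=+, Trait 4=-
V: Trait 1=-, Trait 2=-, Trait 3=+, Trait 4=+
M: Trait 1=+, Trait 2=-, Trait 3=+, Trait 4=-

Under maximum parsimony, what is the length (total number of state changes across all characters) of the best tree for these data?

The outgroup has state '-' for every character, so '+' is the derived state throughout.
Trait 1: derived state '+' in M, P, and Q only — synapomorphy for {M, P, Q}.
Only P and Q show the derived state '+' for Trait 2, supporting them as a clade.
Trait 3 (derived state '+') is shared by all ingroup taxa — unites the whole ingroup.
Trait 4 (derived state '+') is shared by N and V — a synapomorphy uniting that clade.
Most parsimonious ingroup topology: ((N,V),((Q,P),M)).
Changes per character on this tree: Trait 1: 1; Trait 2: 1; Trait 3: 1; Trait 4: 1.
Total = 4.

4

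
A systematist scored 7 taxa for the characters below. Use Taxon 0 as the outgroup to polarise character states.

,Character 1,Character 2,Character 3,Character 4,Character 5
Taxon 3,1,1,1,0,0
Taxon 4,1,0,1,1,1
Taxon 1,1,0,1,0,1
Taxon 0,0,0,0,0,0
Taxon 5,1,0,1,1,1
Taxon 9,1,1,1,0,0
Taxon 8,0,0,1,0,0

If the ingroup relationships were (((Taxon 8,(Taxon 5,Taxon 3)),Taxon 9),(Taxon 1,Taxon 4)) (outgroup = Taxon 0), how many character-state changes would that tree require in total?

9

Map each character onto (((Taxon 8,(Taxon 5,Taxon 3)),Taxon 9),(Taxon 1,Taxon 4)) (rooted by Taxon 0) and count the minimum state changes it requires (Fitch parsimony):
Character 1: 2; Character 2: 2; Character 3: 1; Character 4: 2; Character 5: 2.
Total tree length = 9.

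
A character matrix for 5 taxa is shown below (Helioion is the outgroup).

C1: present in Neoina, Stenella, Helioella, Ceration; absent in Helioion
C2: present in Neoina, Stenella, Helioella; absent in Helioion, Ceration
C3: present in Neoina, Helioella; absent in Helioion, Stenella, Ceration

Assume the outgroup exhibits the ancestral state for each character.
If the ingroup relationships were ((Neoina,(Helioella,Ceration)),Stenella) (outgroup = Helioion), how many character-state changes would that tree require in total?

Map each character onto ((Neoina,(Helioella,Ceration)),Stenella) (rooted by Helioion) and count the minimum state changes it requires (Fitch parsimony):
C1: 1; C2: 2; C3: 2.
Total tree length = 5.

5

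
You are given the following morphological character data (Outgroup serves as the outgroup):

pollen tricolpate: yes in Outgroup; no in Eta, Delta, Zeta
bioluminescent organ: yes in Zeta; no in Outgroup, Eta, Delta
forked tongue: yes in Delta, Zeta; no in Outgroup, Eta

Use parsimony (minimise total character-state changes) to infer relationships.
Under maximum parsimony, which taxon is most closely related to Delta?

Character polarity is set by the outgroup: the derived state is whichever differs from the outgroup's state, so for pollen tricolpate the derived state is 'no', and for the remaining characters it is 'yes'.
pollen tricolpate (derived state 'no') is shared by all ingroup taxa — unites the whole ingroup.
bioluminescent organ (derived state 'yes') is unique to Zeta (autapomorphy; uninformative for grouping).
Only Delta and Zeta show the derived state 'yes' for forked tongue, supporting them as a clade.
Most parsimonious ingroup topology: (Eta,(Delta,Zeta)).
Delta and Zeta form a cherry on this tree, so they are sister taxa.

Zeta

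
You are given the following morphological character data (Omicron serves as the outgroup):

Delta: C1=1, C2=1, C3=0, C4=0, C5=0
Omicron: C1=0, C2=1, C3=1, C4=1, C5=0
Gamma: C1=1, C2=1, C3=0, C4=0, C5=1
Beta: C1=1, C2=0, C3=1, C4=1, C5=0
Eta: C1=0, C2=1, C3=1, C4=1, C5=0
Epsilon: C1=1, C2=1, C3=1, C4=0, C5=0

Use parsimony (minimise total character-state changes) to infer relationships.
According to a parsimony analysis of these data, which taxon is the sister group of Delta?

Gamma

Character polarity is set by the outgroup: the derived state is whichever differs from the outgroup's state, so for C2, C3, C4 the derived state is '0', and for the remaining characters it is '1'.
Only Beta, Delta, Epsilon, and Gamma show the derived state '1' for C1, supporting them as a clade.
C2 (derived state '0') is unique to Beta (autapomorphy; uninformative for grouping).
Only Delta and Gamma show the derived state '0' for C3, supporting them as a clade.
Only Delta, Epsilon, and Gamma show the derived state '0' for C4, supporting them as a clade.
C5 (derived state '1') is unique to Gamma (autapomorphy; uninformative for grouping).
Most parsimonious ingroup topology: ((Beta,((Gamma,Delta),Epsilon)),Eta).
Delta and Gamma form a cherry on this tree, so they are sister taxa.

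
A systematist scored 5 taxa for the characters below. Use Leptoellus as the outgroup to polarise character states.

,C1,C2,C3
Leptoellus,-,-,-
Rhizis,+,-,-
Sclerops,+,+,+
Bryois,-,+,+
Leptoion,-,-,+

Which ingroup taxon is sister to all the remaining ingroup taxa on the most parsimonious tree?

Rhizis

The outgroup has state '-' for every character, so '+' is the derived state throughout.
C1 groups Rhizis and Sclerops, which is incompatible with the clades supported by the remaining characters; treating it as convergent (homoplasy) costs fewer steps than any alternative tree.
Only Bryois and Sclerops show the derived state '+' for C2, supporting them as a clade.
C3: derived state '+' in Bryois, Leptoion, and Sclerops only — synapomorphy for {Bryois, Leptoion, Sclerops}.
Most parsimonious ingroup topology: (Rhizis,((Sclerops,Bryois),Leptoion)).
Rhizis is sister to the clade containing all other ingroup taxa, so it is the earliest-diverging (most basal) ingroup lineage.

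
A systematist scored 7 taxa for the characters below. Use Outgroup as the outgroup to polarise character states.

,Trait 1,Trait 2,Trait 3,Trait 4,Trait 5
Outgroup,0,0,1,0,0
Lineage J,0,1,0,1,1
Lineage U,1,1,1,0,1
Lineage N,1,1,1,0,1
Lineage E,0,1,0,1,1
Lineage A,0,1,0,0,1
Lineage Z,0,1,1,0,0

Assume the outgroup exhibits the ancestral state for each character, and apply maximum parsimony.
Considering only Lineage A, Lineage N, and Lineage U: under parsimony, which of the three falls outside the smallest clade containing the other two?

Lineage A

Character polarity is set by the outgroup: the derived state is whichever differs from the outgroup's state, so for Trait 3 the derived state is '0', and for the remaining characters it is '1'.
Trait 1 (derived state '1') is shared by Lineage N and Lineage U — a synapomorphy uniting that clade.
Trait 2 (derived state '1') is shared by all ingroup taxa — unites the whole ingroup.
Trait 3 (derived state '0') is shared by Lineage A, Lineage E, and Lineage J — a synapomorphy uniting that clade.
Only Lineage E and Lineage J show the derived state '1' for Trait 4, supporting them as a clade.
Trait 5: derived state '1' in Lineage A, Lineage E, Lineage J, Lineage N, and Lineage U only — synapomorphy for {Lineage A, Lineage E, Lineage J, Lineage N, Lineage U}.
Most parsimonious ingroup topology: ((((Lineage J,Lineage E),Lineage A),(Lineage U,Lineage N)),Lineage Z).
Lineage N and Lineage U share a more recent common ancestor with each other than either does with Lineage A, so Lineage A is the least closely related of the three.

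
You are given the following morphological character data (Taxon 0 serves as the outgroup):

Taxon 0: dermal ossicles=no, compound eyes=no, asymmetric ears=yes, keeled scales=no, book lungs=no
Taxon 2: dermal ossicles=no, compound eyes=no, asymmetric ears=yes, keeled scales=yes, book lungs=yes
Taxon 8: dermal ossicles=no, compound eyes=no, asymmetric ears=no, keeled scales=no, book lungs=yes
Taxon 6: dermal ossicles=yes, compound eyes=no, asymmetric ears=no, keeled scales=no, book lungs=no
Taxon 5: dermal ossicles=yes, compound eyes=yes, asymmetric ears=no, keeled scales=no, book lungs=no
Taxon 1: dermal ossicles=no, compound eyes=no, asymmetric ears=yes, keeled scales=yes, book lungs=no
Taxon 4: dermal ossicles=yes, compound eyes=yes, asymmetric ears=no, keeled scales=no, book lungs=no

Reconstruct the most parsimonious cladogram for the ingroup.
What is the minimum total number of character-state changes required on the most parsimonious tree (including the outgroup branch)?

6

Character polarity is set by the outgroup: the derived state is whichever differs from the outgroup's state, so for asymmetric ears the derived state is 'no', and for the remaining characters it is 'yes'.
dermal ossicles (derived state 'yes') is shared by Taxon 4, Taxon 5, and Taxon 6 — a synapomorphy uniting that clade.
compound eyes (derived state 'yes') is shared by Taxon 4 and Taxon 5 — a synapomorphy uniting that clade.
asymmetric ears: derived state 'no' in Taxon 4, Taxon 5, Taxon 6, and Taxon 8 only — synapomorphy for {Taxon 4, Taxon 5, Taxon 6, Taxon 8}.
keeled scales (derived state 'yes') is shared by Taxon 1 and Taxon 2 — a synapomorphy uniting that clade.
book lungs groups Taxon 2 and Taxon 8, which is incompatible with the clades supported by the remaining characters; treating it as convergent (homoplasy) costs fewer steps than any alternative tree.
Most parsimonious ingroup topology: ((Taxon 2,Taxon 1),(Taxon 8,(Taxon 6,(Taxon 5,Taxon 4)))).
Changes per character on this tree: dermal ossicles: 1; compound eyes: 1; asymmetric ears: 1; keeled scales: 1; book lungs: 2.
Total = 6.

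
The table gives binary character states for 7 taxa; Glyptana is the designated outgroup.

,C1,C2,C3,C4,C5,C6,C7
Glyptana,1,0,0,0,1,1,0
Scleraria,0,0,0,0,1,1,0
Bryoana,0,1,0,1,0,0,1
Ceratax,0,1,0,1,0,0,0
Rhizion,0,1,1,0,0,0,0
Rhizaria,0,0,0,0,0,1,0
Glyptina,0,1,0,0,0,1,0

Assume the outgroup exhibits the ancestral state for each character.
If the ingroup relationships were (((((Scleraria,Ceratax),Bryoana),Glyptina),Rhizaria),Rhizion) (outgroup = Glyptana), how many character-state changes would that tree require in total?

Map each character onto (((((Scleraria,Ceratax),Bryoana),Glyptina),Rhizaria),Rhizion) (rooted by Glyptana) and count the minimum state changes it requires (Fitch parsimony):
C1: 1; C2: 3; C3: 1; C4: 2; C5: 2; C6: 3; C7: 1.
Total tree length = 13.

13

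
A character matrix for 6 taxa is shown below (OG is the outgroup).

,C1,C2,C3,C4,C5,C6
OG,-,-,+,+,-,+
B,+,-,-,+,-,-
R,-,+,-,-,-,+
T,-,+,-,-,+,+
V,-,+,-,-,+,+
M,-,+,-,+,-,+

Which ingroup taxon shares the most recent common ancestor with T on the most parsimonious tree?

V

Character polarity is set by the outgroup: the derived state is whichever differs from the outgroup's state, so for C3, C4, C6 the derived state is '-', and for the remaining characters it is '+'.
C1: derived state '+' in B only — an autapomorphy, so it tells us nothing about relationships among taxa.
Only M, R, T, and V show the derived state '+' for C2, supporting them as a clade.
All ingroup taxa share the derived state '-' for C3; it defines the ingroup but does not resolve relationships within it.
C4 (derived state '-') is shared by R, T, and V — a synapomorphy uniting that clade.
C5 (derived state '+') is shared by T and V — a synapomorphy uniting that clade.
C6 (derived state '-') is unique to B (autapomorphy; uninformative for grouping).
Most parsimonious ingroup topology: (B,((R,(T,V)),M)).
T and V form a cherry on this tree, so they are sister taxa.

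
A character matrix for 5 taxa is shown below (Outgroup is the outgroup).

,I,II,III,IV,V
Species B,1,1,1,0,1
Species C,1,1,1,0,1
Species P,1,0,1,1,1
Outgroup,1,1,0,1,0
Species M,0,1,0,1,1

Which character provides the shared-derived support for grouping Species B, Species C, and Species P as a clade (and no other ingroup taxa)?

Character polarity is set by the outgroup: the derived state is whichever differs from the outgroup's state, so for I, II, IV the derived state is '0', and for the remaining characters it is '1'.
I (derived state '0') is unique to Species M (autapomorphy; uninformative for grouping).
II (derived state '0') is unique to Species P (autapomorphy; uninformative for grouping).
III (derived state '1') is shared by Species B, Species C, and Species P — a synapomorphy uniting that clade.
IV: derived state '0' in Species B and Species C only — synapomorphy for {Species B, Species C}.
V (derived state '1') is shared by all ingroup taxa — unites the whole ingroup.
Most parsimonious ingroup topology: ((Species P,(Species C,Species B)),Species M).
The clade {Species B, Species C, Species P} is supported by III: its derived state '1' occurs in exactly those taxa and in no other taxon (including the outgroup).

III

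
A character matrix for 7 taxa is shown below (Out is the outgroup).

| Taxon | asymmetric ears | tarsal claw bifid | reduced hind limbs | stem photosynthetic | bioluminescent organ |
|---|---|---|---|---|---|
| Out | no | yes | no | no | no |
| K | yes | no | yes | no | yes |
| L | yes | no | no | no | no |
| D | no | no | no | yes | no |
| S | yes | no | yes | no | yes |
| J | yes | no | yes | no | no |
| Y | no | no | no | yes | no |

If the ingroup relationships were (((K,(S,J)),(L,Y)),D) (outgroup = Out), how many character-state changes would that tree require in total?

8

Map each character onto (((K,(S,J)),(L,Y)),D) (rooted by Out) and count the minimum state changes it requires (Fitch parsimony):
asymmetric ears: 2; tarsal claw bifid: 1; reduced hind limbs: 1; stem photosynthetic: 2; bioluminescent organ: 2.
Total tree length = 8.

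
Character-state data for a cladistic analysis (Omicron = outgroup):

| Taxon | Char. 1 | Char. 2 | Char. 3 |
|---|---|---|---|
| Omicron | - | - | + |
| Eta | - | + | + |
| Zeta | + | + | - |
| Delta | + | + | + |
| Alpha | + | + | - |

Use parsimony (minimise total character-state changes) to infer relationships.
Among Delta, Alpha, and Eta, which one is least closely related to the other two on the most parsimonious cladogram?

Character polarity is set by the outgroup: the derived state is whichever differs from the outgroup's state, so for Char. 3 the derived state is '-', and for the remaining characters it is '+'.
Char. 1 (derived state '+') is shared by Alpha, Delta, and Zeta — a synapomorphy uniting that clade.
Char. 2 (derived state '+') is shared by all ingroup taxa — unites the whole ingroup.
Char. 3: derived state '-' in Alpha and Zeta only — synapomorphy for {Alpha, Zeta}.
Most parsimonious ingroup topology: (Eta,((Zeta,Alpha),Delta)).
Delta and Alpha share a more recent common ancestor with each other than either does with Eta, so Eta is the least closely related of the three.

Eta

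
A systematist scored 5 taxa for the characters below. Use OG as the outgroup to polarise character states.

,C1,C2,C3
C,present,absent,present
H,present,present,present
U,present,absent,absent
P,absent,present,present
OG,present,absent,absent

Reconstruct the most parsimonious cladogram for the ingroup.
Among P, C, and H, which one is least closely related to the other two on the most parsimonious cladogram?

Character polarity is set by the outgroup: the derived state is whichever differs from the outgroup's state, so for C1 the derived state is 'absent', and for the remaining characters it is 'present'.
C1: derived state 'absent' in P only — an autapomorphy, so it tells us nothing about relationships among taxa.
Only H and P show the derived state 'present' for C2, supporting them as a clade.
C3 (derived state 'present') is shared by C, H, and P — a synapomorphy uniting that clade.
Most parsimonious ingroup topology: (((P,H),C),U).
H and P share a more recent common ancestor with each other than either does with C, so C is the least closely related of the three.

C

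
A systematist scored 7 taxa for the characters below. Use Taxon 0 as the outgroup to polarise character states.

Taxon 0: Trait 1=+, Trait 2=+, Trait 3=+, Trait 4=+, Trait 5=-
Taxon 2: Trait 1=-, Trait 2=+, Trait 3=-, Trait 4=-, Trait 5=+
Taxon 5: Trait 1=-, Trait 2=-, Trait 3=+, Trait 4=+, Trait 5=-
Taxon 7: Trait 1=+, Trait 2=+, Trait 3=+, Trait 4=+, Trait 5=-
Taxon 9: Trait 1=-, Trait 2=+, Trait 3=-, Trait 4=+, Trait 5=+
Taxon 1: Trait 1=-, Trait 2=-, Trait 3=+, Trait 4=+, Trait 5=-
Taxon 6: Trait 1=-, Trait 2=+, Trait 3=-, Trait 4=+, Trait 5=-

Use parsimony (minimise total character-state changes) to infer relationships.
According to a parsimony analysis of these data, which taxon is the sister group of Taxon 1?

Character polarity is set by the outgroup: the derived state is whichever differs from the outgroup's state, so for Trait 1, Trait 2, Trait 3, Trait 4 the derived state is '-', and for the remaining characters it is '+'.
Trait 1 (derived state '-') is shared by Taxon 1, Taxon 2, Taxon 5, Taxon 6, and Taxon 9 — a synapomorphy uniting that clade.
Trait 2: derived state '-' in Taxon 1 and Taxon 5 only — synapomorphy for {Taxon 1, Taxon 5}.
Trait 3 (derived state '-') is shared by Taxon 2, Taxon 6, and Taxon 9 — a synapomorphy uniting that clade.
Trait 4 (derived state '-') is unique to Taxon 2 (autapomorphy; uninformative for grouping).
Trait 5: derived state '+' in Taxon 2 and Taxon 9 only — synapomorphy for {Taxon 2, Taxon 9}.
Most parsimonious ingroup topology: ((((Taxon 2,Taxon 9),Taxon 6),(Taxon 5,Taxon 1)),Taxon 7).
Taxon 1 and Taxon 5 form a cherry on this tree, so they are sister taxa.

Taxon 5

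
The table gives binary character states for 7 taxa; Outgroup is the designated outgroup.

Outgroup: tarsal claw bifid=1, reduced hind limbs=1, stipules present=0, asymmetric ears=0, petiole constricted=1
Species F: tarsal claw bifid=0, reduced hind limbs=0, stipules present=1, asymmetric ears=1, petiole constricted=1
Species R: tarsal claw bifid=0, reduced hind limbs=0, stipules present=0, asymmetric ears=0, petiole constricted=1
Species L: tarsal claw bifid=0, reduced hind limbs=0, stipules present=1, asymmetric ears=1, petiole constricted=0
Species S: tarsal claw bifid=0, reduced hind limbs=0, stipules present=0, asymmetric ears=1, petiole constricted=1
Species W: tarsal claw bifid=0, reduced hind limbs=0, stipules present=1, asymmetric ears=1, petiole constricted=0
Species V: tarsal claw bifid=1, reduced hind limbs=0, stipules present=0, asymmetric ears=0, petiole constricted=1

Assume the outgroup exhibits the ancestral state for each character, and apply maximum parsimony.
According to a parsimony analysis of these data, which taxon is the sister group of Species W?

Species L

Character polarity is set by the outgroup: the derived state is whichever differs from the outgroup's state, so for tarsal claw bifid, reduced hind limbs, petiole constricted the derived state is '0', and for the remaining characters it is '1'.
tarsal claw bifid (derived state '0') is shared by Species F, Species L, Species R, Species S, and Species W — a synapomorphy uniting that clade.
All ingroup taxa share the derived state '0' for reduced hind limbs; it defines the ingroup but does not resolve relationships within it.
stipules present: derived state '1' in Species F, Species L, and Species W only — synapomorphy for {Species F, Species L, Species W}.
Only Species F, Species L, Species S, and Species W show the derived state '1' for asymmetric ears, supporting them as a clade.
petiole constricted: derived state '0' in Species L and Species W only — synapomorphy for {Species L, Species W}.
Most parsimonious ingroup topology: ((((Species F,(Species L,Species W)),Species S),Species R),Species V).
Species W and Species L form a cherry on this tree, so they are sister taxa.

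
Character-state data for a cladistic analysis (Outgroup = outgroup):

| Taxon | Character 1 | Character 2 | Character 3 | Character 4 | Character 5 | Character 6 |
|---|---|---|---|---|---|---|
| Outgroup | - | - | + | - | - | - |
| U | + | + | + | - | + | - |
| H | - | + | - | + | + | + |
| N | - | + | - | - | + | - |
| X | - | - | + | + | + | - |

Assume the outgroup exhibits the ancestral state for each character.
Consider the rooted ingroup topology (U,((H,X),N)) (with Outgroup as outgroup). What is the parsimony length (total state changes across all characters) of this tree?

8

Map each character onto (U,((H,X),N)) (rooted by Outgroup) and count the minimum state changes it requires (Fitch parsimony):
Character 1: 1; Character 2: 2; Character 3: 2; Character 4: 1; Character 5: 1; Character 6: 1.
Total tree length = 8.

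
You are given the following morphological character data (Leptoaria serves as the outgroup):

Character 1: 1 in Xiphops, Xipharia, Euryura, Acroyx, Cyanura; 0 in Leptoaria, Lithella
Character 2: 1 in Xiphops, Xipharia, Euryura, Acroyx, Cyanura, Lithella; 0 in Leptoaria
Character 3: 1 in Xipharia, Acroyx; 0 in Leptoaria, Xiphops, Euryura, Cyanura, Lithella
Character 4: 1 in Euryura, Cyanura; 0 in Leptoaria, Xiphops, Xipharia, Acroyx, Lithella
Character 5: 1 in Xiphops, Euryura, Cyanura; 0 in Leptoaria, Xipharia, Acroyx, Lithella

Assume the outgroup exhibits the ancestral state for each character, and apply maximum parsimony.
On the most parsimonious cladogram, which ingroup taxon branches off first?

Lithella

The outgroup has state '0' for every character, so '1' is the derived state throughout.
Only Acroyx, Cyanura, Euryura, Xipharia, and Xiphops show the derived state '1' for Character 1, supporting them as a clade.
Character 2 (derived state '1') is shared by all ingroup taxa — unites the whole ingroup.
Character 3 (derived state '1') is shared by Acroyx and Xipharia — a synapomorphy uniting that clade.
Character 4 (derived state '1') is shared by Cyanura and Euryura — a synapomorphy uniting that clade.
Character 5 (derived state '1') is shared by Cyanura, Euryura, and Xiphops — a synapomorphy uniting that clade.
Most parsimonious ingroup topology: (((Xiphops,(Euryura,Cyanura)),(Xipharia,Acroyx)),Lithella).
Lithella is sister to the clade containing all other ingroup taxa, so it is the earliest-diverging (most basal) ingroup lineage.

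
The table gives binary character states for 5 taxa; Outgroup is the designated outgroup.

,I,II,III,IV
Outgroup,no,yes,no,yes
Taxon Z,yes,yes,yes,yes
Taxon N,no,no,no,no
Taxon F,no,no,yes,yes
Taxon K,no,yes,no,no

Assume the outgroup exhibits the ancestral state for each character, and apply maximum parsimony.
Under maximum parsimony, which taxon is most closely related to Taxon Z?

Character polarity is set by the outgroup: the derived state is whichever differs from the outgroup's state, so for II, IV the derived state is 'no', and for the remaining characters it is 'yes'.
I (derived state 'yes') is unique to Taxon Z (autapomorphy; uninformative for grouping).
II groups Taxon F and Taxon N, which is incompatible with the clades supported by the remaining characters; treating it as convergent (homoplasy) costs fewer steps than any alternative tree.
III (derived state 'yes') is shared by Taxon F and Taxon Z — a synapomorphy uniting that clade.
Only Taxon K and Taxon N show the derived state 'no' for IV, supporting them as a clade.
Most parsimonious ingroup topology: ((Taxon Z,Taxon F),(Taxon N,Taxon K)).
Taxon Z and Taxon F form a cherry on this tree, so they are sister taxa.

Taxon F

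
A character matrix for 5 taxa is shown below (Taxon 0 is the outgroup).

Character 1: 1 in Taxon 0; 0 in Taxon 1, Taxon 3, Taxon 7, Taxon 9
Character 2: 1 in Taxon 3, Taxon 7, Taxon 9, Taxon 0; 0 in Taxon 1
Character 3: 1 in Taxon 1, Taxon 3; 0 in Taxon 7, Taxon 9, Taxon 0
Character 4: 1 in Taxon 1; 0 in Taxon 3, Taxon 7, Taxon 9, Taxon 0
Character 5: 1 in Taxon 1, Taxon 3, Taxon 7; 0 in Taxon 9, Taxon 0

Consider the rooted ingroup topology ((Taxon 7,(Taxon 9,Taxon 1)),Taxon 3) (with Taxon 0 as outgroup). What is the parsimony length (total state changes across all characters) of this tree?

Map each character onto ((Taxon 7,(Taxon 9,Taxon 1)),Taxon 3) (rooted by Taxon 0) and count the minimum state changes it requires (Fitch parsimony):
Character 1: 1; Character 2: 1; Character 3: 2; Character 4: 1; Character 5: 2.
Total tree length = 7.

7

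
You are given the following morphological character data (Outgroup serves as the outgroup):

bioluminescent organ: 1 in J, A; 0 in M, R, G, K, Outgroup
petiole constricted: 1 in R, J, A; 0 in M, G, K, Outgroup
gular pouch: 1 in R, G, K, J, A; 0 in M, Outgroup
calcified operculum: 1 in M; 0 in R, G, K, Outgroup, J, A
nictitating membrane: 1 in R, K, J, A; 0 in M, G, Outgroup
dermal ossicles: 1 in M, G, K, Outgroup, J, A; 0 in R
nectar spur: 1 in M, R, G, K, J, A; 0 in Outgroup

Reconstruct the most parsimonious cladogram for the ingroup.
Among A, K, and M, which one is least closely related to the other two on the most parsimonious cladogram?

M

Character polarity is set by the outgroup: the derived state is whichever differs from the outgroup's state, so for dermal ossicles the derived state is '0', and for the remaining characters it is '1'.
bioluminescent organ: derived state '1' in A and J only — synapomorphy for {A, J}.
petiole constricted: derived state '1' in A, J, and R only — synapomorphy for {A, J, R}.
gular pouch (derived state '1') is shared by A, G, J, K, and R — a synapomorphy uniting that clade.
calcified operculum: derived state '1' in M only — an autapomorphy, so it tells us nothing about relationships among taxa.
nictitating membrane: derived state '1' in A, J, K, and R only — synapomorphy for {A, J, K, R}.
dermal ossicles (derived state '0') is unique to R (autapomorphy; uninformative for grouping).
nectar spur (derived state '1') is shared by all ingroup taxa — unites the whole ingroup.
Most parsimonious ingroup topology: (M,((((J,A),R),K),G)).
K and A share a more recent common ancestor with each other than either does with M, so M is the least closely related of the three.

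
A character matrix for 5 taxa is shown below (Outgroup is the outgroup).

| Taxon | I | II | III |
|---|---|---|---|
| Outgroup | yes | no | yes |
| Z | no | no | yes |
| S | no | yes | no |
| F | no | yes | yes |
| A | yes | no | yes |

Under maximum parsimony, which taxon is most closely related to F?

Character polarity is set by the outgroup: the derived state is whichever differs from the outgroup's state, so for I, III the derived state is 'no', and for the remaining characters it is 'yes'.
Only F, S, and Z show the derived state 'no' for I, supporting them as a clade.
Only F and S show the derived state 'yes' for II, supporting them as a clade.
III: derived state 'no' in S only — an autapomorphy, so it tells us nothing about relationships among taxa.
Most parsimonious ingroup topology: ((Z,(S,F)),A).
F and S form a cherry on this tree, so they are sister taxa.

S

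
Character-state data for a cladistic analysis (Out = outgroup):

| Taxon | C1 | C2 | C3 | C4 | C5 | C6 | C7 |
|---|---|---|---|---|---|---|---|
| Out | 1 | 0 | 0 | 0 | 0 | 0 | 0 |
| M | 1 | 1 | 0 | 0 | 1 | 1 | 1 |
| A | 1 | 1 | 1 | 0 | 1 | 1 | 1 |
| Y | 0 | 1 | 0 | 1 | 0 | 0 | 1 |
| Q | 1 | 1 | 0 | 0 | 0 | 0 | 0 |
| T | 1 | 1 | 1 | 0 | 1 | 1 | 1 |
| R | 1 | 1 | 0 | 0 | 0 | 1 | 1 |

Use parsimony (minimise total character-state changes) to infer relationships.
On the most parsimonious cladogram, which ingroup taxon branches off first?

Q

Character polarity is set by the outgroup: the derived state is whichever differs from the outgroup's state, so for C1 the derived state is '0', and for the remaining characters it is '1'.
C1: derived state '0' in Y only — an autapomorphy, so it tells us nothing about relationships among taxa.
C2 (derived state '1') is shared by all ingroup taxa — unites the whole ingroup.
Only A and T show the derived state '1' for C3, supporting them as a clade.
C4: derived state '1' in Y only — an autapomorphy, so it tells us nothing about relationships among taxa.
C5: derived state '1' in A, M, and T only — synapomorphy for {A, M, T}.
Only A, M, R, and T show the derived state '1' for C6, supporting them as a clade.
Only A, M, R, T, and Y show the derived state '1' for C7, supporting them as a clade.
Most parsimonious ingroup topology: ((((M,(A,T)),R),Y),Q).
Q is sister to the clade containing all other ingroup taxa, so it is the earliest-diverging (most basal) ingroup lineage.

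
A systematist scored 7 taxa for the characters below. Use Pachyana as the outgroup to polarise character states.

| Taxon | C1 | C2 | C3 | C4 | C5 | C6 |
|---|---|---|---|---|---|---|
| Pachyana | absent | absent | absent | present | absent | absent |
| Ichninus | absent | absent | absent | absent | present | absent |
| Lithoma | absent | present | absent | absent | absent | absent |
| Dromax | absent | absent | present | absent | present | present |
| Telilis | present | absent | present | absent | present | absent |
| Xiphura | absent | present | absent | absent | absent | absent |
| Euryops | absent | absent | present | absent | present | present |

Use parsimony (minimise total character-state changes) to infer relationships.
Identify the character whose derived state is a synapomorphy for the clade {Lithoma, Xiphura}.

Character polarity is set by the outgroup: the derived state is whichever differs from the outgroup's state, so for C4 the derived state is 'absent', and for the remaining characters it is 'present'.
C1 (derived state 'present') is unique to Telilis (autapomorphy; uninformative for grouping).
C2 (derived state 'present') is shared by Lithoma and Xiphura — a synapomorphy uniting that clade.
C3 (derived state 'present') is shared by Dromax, Euryops, and Telilis — a synapomorphy uniting that clade.
All ingroup taxa share the derived state 'absent' for C4; it defines the ingroup but does not resolve relationships within it.
C5 (derived state 'present') is shared by Dromax, Euryops, Ichninus, and Telilis — a synapomorphy uniting that clade.
C6: derived state 'present' in Dromax and Euryops only — synapomorphy for {Dromax, Euryops}.
Most parsimonious ingroup topology: ((Ichninus,((Dromax,Euryops),Telilis)),(Lithoma,Xiphura)).
The clade {Lithoma, Xiphura} is supported by C2: its derived state 'present' occurs in exactly those taxa and in no other taxon (including the outgroup).

C2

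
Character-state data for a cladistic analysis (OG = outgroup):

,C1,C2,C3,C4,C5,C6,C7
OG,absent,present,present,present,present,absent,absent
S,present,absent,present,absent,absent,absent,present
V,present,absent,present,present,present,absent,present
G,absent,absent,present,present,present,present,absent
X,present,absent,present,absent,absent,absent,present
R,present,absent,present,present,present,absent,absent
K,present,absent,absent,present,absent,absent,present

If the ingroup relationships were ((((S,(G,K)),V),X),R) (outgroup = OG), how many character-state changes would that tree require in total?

Map each character onto ((((S,(G,K)),V),X),R) (rooted by OG) and count the minimum state changes it requires (Fitch parsimony):
C1: 2; C2: 1; C3: 1; C4: 2; C5: 3; C6: 1; C7: 2.
Total tree length = 12.

12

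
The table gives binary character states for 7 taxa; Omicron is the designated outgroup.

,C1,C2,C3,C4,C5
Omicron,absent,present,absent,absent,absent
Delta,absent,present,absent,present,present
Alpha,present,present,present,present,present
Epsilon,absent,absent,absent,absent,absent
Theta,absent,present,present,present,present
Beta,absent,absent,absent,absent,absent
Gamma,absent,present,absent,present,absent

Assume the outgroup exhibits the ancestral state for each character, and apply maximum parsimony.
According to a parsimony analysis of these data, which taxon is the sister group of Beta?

Epsilon

Character polarity is set by the outgroup: the derived state is whichever differs from the outgroup's state, so for C2 the derived state is 'absent', and for the remaining characters it is 'present'.
C1 (derived state 'present') is unique to Alpha (autapomorphy; uninformative for grouping).
Only Beta and Epsilon show the derived state 'absent' for C2, supporting them as a clade.
C3 (derived state 'present') is shared by Alpha and Theta — a synapomorphy uniting that clade.
Only Alpha, Delta, Gamma, and Theta show the derived state 'present' for C4, supporting them as a clade.
C5 (derived state 'present') is shared by Alpha, Delta, and Theta — a synapomorphy uniting that clade.
Most parsimonious ingroup topology: (((Delta,(Alpha,Theta)),Gamma),(Beta,Epsilon)).
Beta and Epsilon form a cherry on this tree, so they are sister taxa.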